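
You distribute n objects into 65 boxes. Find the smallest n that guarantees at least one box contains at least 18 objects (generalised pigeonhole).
n = (18 − 1)·65 + 1 = 1106

By the generalised pigeonhole principle, to guarantee some box contains ≥ r objects we need more than (r − 1) · k objects total. Threshold: n = (r − 1) · k + 1. With r = 18 and k = 65: n = 17 · 65 + 1 = 1105 + 1 = 1106. For n = 1105 = 17 · 65, we can put exactly 17 objects in every box, avoiding 18 in any single one — so 1106 is tight.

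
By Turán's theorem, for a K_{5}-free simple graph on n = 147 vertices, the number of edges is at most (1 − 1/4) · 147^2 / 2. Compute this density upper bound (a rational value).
Turán density bound = (3/4) · 147^2/2 = 64827/8 ≈ 8103.375

Turán's theorem: ex(n, K_{r+1}) is achieved by the complete r-partite Turán graph T(n, r) with parts as balanced as possible, and is at most (1 − 1/r) · n^2/2. For r = 4, n = 147: the density bound is (3/4) · 21609/2 = 64827/8 ≈ 8103.375. The integer-valued extremum is e(T(147, 4)) = 8103, which is strictly less than the density bound 64827/8 since 4 ∤ 147 (the parts of T(147, 4) cannot all be equal).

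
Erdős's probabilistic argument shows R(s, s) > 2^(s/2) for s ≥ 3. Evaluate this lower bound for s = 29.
2^(29/2) = 23170.475; so R(29, 29) > 23170.475

Colour each edge of K_n uniformly at random with red/blue. The expected number of monochromatic K_29 is C(n, 29) · 2 · 2^(−C(29,2)). If C(n, 29) · 2^(1 − C(29,2)) < 1, then with positive probability no monochromatic K_29 exists, so R(29, 29) > n. The standard estimate C(n, 29) ≤ n^29/29! shows this inequality holds whenever n ≤ 2^(29/2) (since 29! · 2^(C(29,2) − 1) > 2^(29^2/2) ≥ n^29). Hence R(29, 29) > 2^(29/2) = 23170.475.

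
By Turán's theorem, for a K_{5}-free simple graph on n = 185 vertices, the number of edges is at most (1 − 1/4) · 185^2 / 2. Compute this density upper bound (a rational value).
Turán density bound = (3/4) · 185^2/2 = 102675/8 ≈ 12834.375

Turán's theorem: ex(n, K_{r+1}) is achieved by the complete r-partite Turán graph T(n, r) with parts as balanced as possible, and is at most (1 − 1/r) · n^2/2. For r = 4, n = 185: the density bound is (3/4) · 34225/2 = 102675/8 ≈ 12834.375. The integer-valued extremum is e(T(185, 4)) = 12834, which is strictly less than the density bound 102675/8 since 4 ∤ 185 (the parts of T(185, 4) cannot all be equal).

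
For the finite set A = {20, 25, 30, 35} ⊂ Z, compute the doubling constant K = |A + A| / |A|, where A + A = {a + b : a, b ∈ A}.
K = |A + A| / |A| = 7/4

Enumerate A + A = {a + b : a, b ∈ A}. With |A| = 4, there are |A|^2 = 16 ordered sum pairs; collecting distinct values, A + A = {40, 45, 50, 55, 60, 65, 70}, so |A + A| = 7. Thus K = 7/4. Here |A + A| = 2|A| − 1 = 7, the minimum possible — so K = 7/4 is minimal, which holds iff A is an arithmetic progression.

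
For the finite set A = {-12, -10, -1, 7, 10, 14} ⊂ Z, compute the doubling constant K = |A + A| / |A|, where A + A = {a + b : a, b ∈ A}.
K = |A + A| / |A| = 20/6 = 10/3

Enumerate A + A = {a + b : a, b ∈ A}. With |A| = 6, there are |A|^2 = 36 ordered sum pairs; collecting distinct values, A + A = {-24, -22, -20, -13, -11, -5, -3, -2, 0, 2, 4, 6, 9, 13, 14, 17, 20, 21, 24, 28}, so |A + A| = 20. Thus K = 20/6 = 10/3. For comparison, the minimum possible |A + A| over all 6-element sets is 2·6 − 1 = 11 (so min K = 11/6), attained only by arithmetic progressions.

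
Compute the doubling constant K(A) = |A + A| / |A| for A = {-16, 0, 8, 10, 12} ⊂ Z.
K = |A + A| / |A| = 14/5

Enumerate A + A = {a + b : a, b ∈ A}. With |A| = 5, there are |A|^2 = 25 ordered sum pairs; collecting distinct values, A + A = {-32, -16, -8, -6, -4, 0, 8, 10, 12, 16, 18, 20, 22, 24}, so |A + A| = 14. Thus K = 14/5. For comparison, the minimum possible |A + A| over all 5-element sets is 2·5 − 1 = 9 (so min K = 9/5), attained only by arithmetic progressions.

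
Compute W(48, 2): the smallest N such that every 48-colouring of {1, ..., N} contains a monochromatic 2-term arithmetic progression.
W(48, 2) = 48 + 1 = 49

A 2-term AP is any pair of integers, so a monochromatic 2-AP exists iff some colour is used at least twice. With 48 colours, the colouring i ↦ i on {1, ..., 48} uses each colour once, avoiding any monochromatic pair, so W(48, 2) > 48. For {1, ..., 49}, pigeonhole forces two integers of the same colour, which form a monochromatic 2-AP. Hence W(48, 2) = 49.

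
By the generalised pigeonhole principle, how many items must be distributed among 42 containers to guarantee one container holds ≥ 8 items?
n = (8 − 1)·42 + 1 = 295

By the generalised pigeonhole principle, to guarantee some box contains ≥ r objects we need more than (r − 1) · k objects total. Threshold: n = (r − 1) · k + 1. With r = 8 and k = 42: n = 7 · 42 + 1 = 294 + 1 = 295. For n = 294 = 7 · 42, we can put exactly 7 objects in every box, avoiding 8 in any single one — so 295 is tight.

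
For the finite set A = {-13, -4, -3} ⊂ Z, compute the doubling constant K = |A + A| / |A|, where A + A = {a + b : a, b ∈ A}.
K = |A + A| / |A| = 6/3 = 2

Enumerate A + A = {a + b : a, b ∈ A}. With |A| = 3, there are |A|^2 = 9 ordered sum pairs; collecting distinct values, A + A = {-26, -17, -16, -8, -7, -6}, so |A + A| = 6. Thus K = 6/3 = 2. For comparison, the minimum possible |A + A| over all 3-element sets is 2·3 − 1 = 5 (so min K = 5/3), attained only by arithmetic progressions.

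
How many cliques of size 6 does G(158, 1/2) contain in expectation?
E[# K_6] = C(158, 6) · (1/2)^C(6, 2) = 19628752143 / 2^15 ≈ 599021.977020

For each 6-subset S of vertices (there are C(158, 6) = 19628752143 such S), let X_S = 1 if S induces a K_6 (all C(6, 2) = 15 edges present). Then P(X_S = 1) = (1/2)^15 = 1/32768. By linearity of expectation, E[# K_6] = C(158, 6) · (1/2)^15 = 19628752143 / 32768 ≈ 599021.977020.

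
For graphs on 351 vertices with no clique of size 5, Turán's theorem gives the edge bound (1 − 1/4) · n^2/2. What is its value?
Turán density bound = (3/4) · 351^2/2 = 369603/8 ≈ 46200.375

Turán's theorem: ex(n, K_{r+1}) is achieved by the complete r-partite Turán graph T(n, r) with parts as balanced as possible, and is at most (1 − 1/r) · n^2/2. For r = 4, n = 351: the density bound is (3/4) · 123201/2 = 369603/8 ≈ 46200.375. The integer-valued extremum is e(T(351, 4)) = 46200, which is strictly less than the density bound 369603/8 since 4 ∤ 351 (the parts of T(351, 4) cannot all be equal).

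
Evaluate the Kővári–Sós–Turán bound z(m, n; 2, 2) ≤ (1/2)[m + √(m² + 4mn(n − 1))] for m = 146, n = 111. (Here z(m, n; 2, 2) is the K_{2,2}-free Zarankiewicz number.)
z(146, 111; 2, 2) ≤ (1/2)[146 + √(146² + 4·146·111·110)] = (1/2)[146 + √7151956] = 1410.1571

Kővári–Sós–Turán: let r_1, ..., r_146 be the row sums and z = Σ r_i the total number of 1s. Each pair of columns can share at most one row with both entries 1 (else a 2×2 all-ones block appears), so Σ_i C(r_i, 2) ≤ C(111, 2) = 6105. By convexity Σ_i C(r_i, 2) ≥ 146·C(z/146, 2) = z(z − 146)/(2·146), giving z² − 146z − 146·111·110 ≤ 0 and hence z ≤ (1/2)[146 + √(21316 + 4·1782660)] = (1/2)[146 + √7151956] ≈ (1/2)(146 + 2674.3141) = 1410.1571.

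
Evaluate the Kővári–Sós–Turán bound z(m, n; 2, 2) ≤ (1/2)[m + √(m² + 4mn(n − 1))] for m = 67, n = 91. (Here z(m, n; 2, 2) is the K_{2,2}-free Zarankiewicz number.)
z(67, 91; 2, 2) ≤ (1/2)[67 + √(67² + 4·67·91·90)] = (1/2)[67 + √2199409] = 775.0202

Kővári–Sós–Turán: let r_1, ..., r_67 be the row sums and z = Σ r_i the total number of 1s. Each pair of columns can share at most one row with both entries 1 (else a 2×2 all-ones block appears), so Σ_i C(r_i, 2) ≤ C(91, 2) = 4095. By convexity Σ_i C(r_i, 2) ≥ 67·C(z/67, 2) = z(z − 67)/(2·67), giving z² − 67z − 67·91·90 ≤ 0 and hence z ≤ (1/2)[67 + √(4489 + 4·548730)] = (1/2)[67 + √2199409] ≈ (1/2)(67 + 1483.0405) = 775.0202.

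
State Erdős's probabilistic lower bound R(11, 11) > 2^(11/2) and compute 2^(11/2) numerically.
2^(11/2) = 45.2548; so R(11, 11) > 45.2548

Colour each edge of K_n uniformly at random with red/blue. The expected number of monochromatic K_11 is C(n, 11) · 2 · 2^(−C(11,2)). If C(n, 11) · 2^(1 − C(11,2)) < 1, then with positive probability no monochromatic K_11 exists, so R(11, 11) > n. The standard estimate C(n, 11) ≤ n^11/11! shows this inequality holds whenever n ≤ 2^(11/2) (since 11! · 2^(C(11,2) − 1) > 2^(11^2/2) ≥ n^11). Hence R(11, 11) > 2^(11/2) = 45.2548.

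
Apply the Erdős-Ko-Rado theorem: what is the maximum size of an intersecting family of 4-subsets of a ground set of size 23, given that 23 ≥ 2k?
max |F| = C(22, 3) = 1540

The Erdős-Ko-Rado theorem states: for n ≥ 2k, an intersecting family of k-subsets of an n-element set has size at most C(n − 1, k − 1), with equality for 'star' families {A ⊆ [n] : |A| = k, i ∈ A} (fix an element i). For n = 23, k = 4: C(22, 3) = 1540.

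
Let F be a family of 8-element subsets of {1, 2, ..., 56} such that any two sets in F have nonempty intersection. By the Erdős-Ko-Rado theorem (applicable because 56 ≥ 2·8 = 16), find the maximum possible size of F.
max |F| = C(55, 7) = 202927725

The Erdős-Ko-Rado theorem states: for n ≥ 2k, an intersecting family of k-subsets of an n-element set has size at most C(n − 1, k − 1), with equality for 'star' families {A ⊆ [n] : |A| = k, i ∈ A} (fix an element i). For n = 56, k = 8: C(55, 7) = 202927725.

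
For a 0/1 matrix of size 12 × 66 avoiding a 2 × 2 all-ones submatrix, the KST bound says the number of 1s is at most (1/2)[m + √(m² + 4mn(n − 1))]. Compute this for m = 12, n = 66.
z(12, 66; 2, 2) ≤ (1/2)[12 + √(12² + 4·12·66·65)] = (1/2)[12 + √206064] = 232.9714

Kővári–Sós–Turán: let r_1, ..., r_12 be the row sums and z = Σ r_i the total number of 1s. Each pair of columns can share at most one row with both entries 1 (else a 2×2 all-ones block appears), so Σ_i C(r_i, 2) ≤ C(66, 2) = 2145. By convexity Σ_i C(r_i, 2) ≥ 12·C(z/12, 2) = z(z − 12)/(2·12), giving z² − 12z − 12·66·65 ≤ 0 and hence z ≤ (1/2)[12 + √(144 + 4·51480)] = (1/2)[12 + √206064] ≈ (1/2)(12 + 453.9427) = 232.9714.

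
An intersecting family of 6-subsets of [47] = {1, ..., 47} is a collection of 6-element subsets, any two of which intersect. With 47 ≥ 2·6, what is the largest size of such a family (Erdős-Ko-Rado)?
max |F| = C(46, 5) = 1370754

Erdős-Ko-Rado (1961): when n ≥ 2k, max |F| = C(n−1, k−1). The bound is attained by the star {A : i ∈ A} for any fixed i ∈ [n]. Here C(47−1, 6−1) = C(46, 5) = 1370754.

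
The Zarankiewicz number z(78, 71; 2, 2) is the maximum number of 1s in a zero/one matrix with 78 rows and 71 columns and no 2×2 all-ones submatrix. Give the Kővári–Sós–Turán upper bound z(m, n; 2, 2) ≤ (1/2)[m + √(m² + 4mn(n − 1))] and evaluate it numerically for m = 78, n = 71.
z(78, 71; 2, 2) ≤ (1/2)[78 + √(78² + 4·78·71·70)] = (1/2)[78 + √1556724] = 662.8437

Kővári–Sós–Turán: let r_1, ..., r_78 be the row sums and z = Σ r_i the total number of 1s. Each pair of columns can share at most one row with both entries 1 (else a 2×2 all-ones block appears), so Σ_i C(r_i, 2) ≤ C(71, 2) = 2485. By convexity Σ_i C(r_i, 2) ≥ 78·C(z/78, 2) = z(z − 78)/(2·78), giving z² − 78z − 78·71·70 ≤ 0 and hence z ≤ (1/2)[78 + √(6084 + 4·387660)] = (1/2)[78 + √1556724] ≈ (1/2)(78 + 1247.6875) = 662.8437.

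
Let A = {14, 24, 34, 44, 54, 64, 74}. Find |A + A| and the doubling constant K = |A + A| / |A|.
K = |A + A| / |A| = 13/7

Enumerate A + A = {a + b : a, b ∈ A}. With |A| = 7, there are |A|^2 = 49 ordered sum pairs; collecting distinct values, A + A = {28, 38, 48, 58, 68, 78, 88, 98, 108, 118, 128, 138, 148}, so |A + A| = 13. Thus K = 13/7. Here |A + A| = 2|A| − 1 = 13, the minimum possible — so K = 13/7 is minimal, which holds iff A is an arithmetic progression.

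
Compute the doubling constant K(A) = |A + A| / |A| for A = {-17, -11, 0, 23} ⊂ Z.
K = |A + A| / |A| = 10/4 = 5/2

Enumerate A + A = {a + b : a, b ∈ A}. With |A| = 4, there are |A|^2 = 16 ordered sum pairs; collecting distinct values, A + A = {-34, -28, -22, -17, -11, 0, 6, 12, 23, 46}, so |A + A| = 10. Thus K = 10/4 = 5/2. For comparison, the minimum possible |A + A| over all 4-element sets is 2·4 − 1 = 7 (so min K = 7/4), attained only by arithmetic progressions.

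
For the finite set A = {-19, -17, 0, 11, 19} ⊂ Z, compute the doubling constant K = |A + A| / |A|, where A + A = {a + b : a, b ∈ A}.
K = |A + A| / |A| = 14/5

Enumerate A + A = {a + b : a, b ∈ A}. With |A| = 5, there are |A|^2 = 25 ordered sum pairs; collecting distinct values, A + A = {-38, -36, -34, -19, -17, -8, -6, 0, 2, 11, 19, 22, 30, 38}, so |A + A| = 14. Thus K = 14/5. For comparison, the minimum possible |A + A| over all 5-element sets is 2·5 − 1 = 9 (so min K = 9/5), attained only by arithmetic progressions.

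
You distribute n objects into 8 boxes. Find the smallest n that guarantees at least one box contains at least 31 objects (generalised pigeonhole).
n = (31 − 1)·8 + 1 = 241

By the generalised pigeonhole principle, to guarantee some box contains ≥ r objects we need more than (r − 1) · k objects total. Threshold: n = (r − 1) · k + 1. With r = 31 and k = 8: n = 30 · 8 + 1 = 240 + 1 = 241. For n = 240 = 30 · 8, we can put exactly 30 objects in every box, avoiding 31 in any single one — so 241 is tight.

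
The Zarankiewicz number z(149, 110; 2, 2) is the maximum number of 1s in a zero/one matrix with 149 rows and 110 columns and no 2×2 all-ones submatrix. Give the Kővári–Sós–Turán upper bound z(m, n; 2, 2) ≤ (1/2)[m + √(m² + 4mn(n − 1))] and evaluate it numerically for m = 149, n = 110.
z(149, 110; 2, 2) ≤ (1/2)[149 + √(149² + 4·149·110·109)] = (1/2)[149 + √7168241] = 1413.1785

Kővári–Sós–Turán: let r_1, ..., r_149 be the row sums and z = Σ r_i the total number of 1s. Each pair of columns can share at most one row with both entries 1 (else a 2×2 all-ones block appears), so Σ_i C(r_i, 2) ≤ C(110, 2) = 5995. By convexity Σ_i C(r_i, 2) ≥ 149·C(z/149, 2) = z(z − 149)/(2·149), giving z² − 149z − 149·110·109 ≤ 0 and hence z ≤ (1/2)[149 + √(22201 + 4·1786510)] = (1/2)[149 + √7168241] ≈ (1/2)(149 + 2677.3571) = 1413.1785.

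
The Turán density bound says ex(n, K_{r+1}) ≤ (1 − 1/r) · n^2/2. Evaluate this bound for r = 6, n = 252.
Turán density bound = (5/6) · 252^2/2 = 26460

Turán's theorem: ex(n, K_{r+1}) is achieved by the complete r-partite Turán graph T(n, r) with parts as balanced as possible, and is at most (1 − 1/r) · n^2/2. For r = 6, n = 252: the density bound is (5/6) · 63504/2 = 26460. Since 6 ∣ 252, the Turán graph T(252, 6) has parts of equal size 42, and its edge count e(T(252, 6)) = 26460 attains the density bound exactly.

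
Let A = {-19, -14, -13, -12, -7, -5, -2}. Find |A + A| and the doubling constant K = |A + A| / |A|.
K = |A + A| / |A| = 22/7

Enumerate A + A = {a + b : a, b ∈ A}. With |A| = 7, there are |A|^2 = 49 ordered sum pairs; collecting distinct values, A + A = {-38, -33, -32, -31, -28, -27, -26, -25, -24, -21, -20, -19, -18, -17, -16, -15, -14, -12, -10, -9, -7, -4}, so |A + A| = 22. Thus K = 22/7. For comparison, the minimum possible |A + A| over all 7-element sets is 2·7 − 1 = 13 (so min K = 13/7), attained only by arithmetic progressions.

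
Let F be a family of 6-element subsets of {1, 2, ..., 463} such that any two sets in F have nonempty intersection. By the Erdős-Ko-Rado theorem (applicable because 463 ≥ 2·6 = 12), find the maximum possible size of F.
max |F| = C(462, 5) = 171631757682

The Erdős-Ko-Rado theorem states: for n ≥ 2k, an intersecting family of k-subsets of an n-element set has size at most C(n − 1, k − 1), with equality for 'star' families {A ⊆ [n] : |A| = k, i ∈ A} (fix an element i). For n = 463, k = 6: C(462, 5) = 171631757682.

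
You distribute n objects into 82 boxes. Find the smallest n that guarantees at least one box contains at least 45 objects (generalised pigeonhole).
n = (45 − 1)·82 + 1 = 3609

By the generalised pigeonhole principle, to guarantee some box contains ≥ r objects we need more than (r − 1) · k objects total. Threshold: n = (r − 1) · k + 1. With r = 45 and k = 82: n = 44 · 82 + 1 = 3608 + 1 = 3609. For n = 3608 = 44 · 82, we can put exactly 44 objects in every box, avoiding 45 in any single one — so 3609 is tight.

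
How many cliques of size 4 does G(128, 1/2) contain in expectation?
E[# K_4] = C(128, 4) · (1/2)^C(4, 2) = 10668000 / 2^6 = 333375/2 = 166687.5

For each 4-subset S of vertices (there are C(128, 4) = 10668000 such S), let X_S = 1 if S induces a K_4 (all C(4, 2) = 6 edges present). Then P(X_S = 1) = (1/2)^6 = 1/64. By linearity of expectation, E[# K_4] = C(128, 4) · (1/2)^6 = 10668000 / 64 = 333375/2 = 166687.5.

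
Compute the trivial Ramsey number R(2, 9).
R(2, 9) = 9

R(2, k) = k for all k ≥ 2: in a 2-colouring of K_k, either some edge is red (a red K_2) or all edges are blue (a blue K_k). And K_{8} coloured all-blue has no blue K_9, so R(2, 9) > 8. Hence R(2, 9) = 9.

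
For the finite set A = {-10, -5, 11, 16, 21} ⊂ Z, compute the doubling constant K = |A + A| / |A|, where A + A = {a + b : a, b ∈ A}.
K = |A + A| / |A| = 12/5

Enumerate A + A = {a + b : a, b ∈ A}. With |A| = 5, there are |A|^2 = 25 ordered sum pairs; collecting distinct values, A + A = {-20, -15, -10, 1, 6, 11, 16, 22, 27, 32, 37, 42}, so |A + A| = 12. Thus K = 12/5. For comparison, the minimum possible |A + A| over all 5-element sets is 2·5 − 1 = 9 (so min K = 9/5), attained only by arithmetic progressions.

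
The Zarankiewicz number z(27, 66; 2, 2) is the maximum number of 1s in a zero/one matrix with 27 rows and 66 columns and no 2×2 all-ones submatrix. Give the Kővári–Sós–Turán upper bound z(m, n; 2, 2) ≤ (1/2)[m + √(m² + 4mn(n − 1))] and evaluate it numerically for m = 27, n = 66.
z(27, 66; 2, 2) ≤ (1/2)[27 + √(27² + 4·27·66·65)] = (1/2)[27 + √464049] = 354.1057

Kővári–Sós–Turán: let r_1, ..., r_27 be the row sums and z = Σ r_i the total number of 1s. Each pair of columns can share at most one row with both entries 1 (else a 2×2 all-ones block appears), so Σ_i C(r_i, 2) ≤ C(66, 2) = 2145. By convexity Σ_i C(r_i, 2) ≥ 27·C(z/27, 2) = z(z − 27)/(2·27), giving z² − 27z − 27·66·65 ≤ 0 and hence z ≤ (1/2)[27 + √(729 + 4·115830)] = (1/2)[27 + √464049] ≈ (1/2)(27 + 681.2114) = 354.1057.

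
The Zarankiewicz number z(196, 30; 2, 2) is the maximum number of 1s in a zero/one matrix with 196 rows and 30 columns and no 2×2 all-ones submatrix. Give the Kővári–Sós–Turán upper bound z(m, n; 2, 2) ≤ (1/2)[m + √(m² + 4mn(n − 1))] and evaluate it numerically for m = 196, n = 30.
z(196, 30; 2, 2) ≤ (1/2)[196 + √(196² + 4·196·30·29)] = (1/2)[196 + √720496] = 522.4102

Kővári–Sós–Turán: let r_1, ..., r_196 be the row sums and z = Σ r_i the total number of 1s. Each pair of columns can share at most one row with both entries 1 (else a 2×2 all-ones block appears), so Σ_i C(r_i, 2) ≤ C(30, 2) = 435. By convexity Σ_i C(r_i, 2) ≥ 196·C(z/196, 2) = z(z − 196)/(2·196), giving z² − 196z − 196·30·29 ≤ 0 and hence z ≤ (1/2)[196 + √(38416 + 4·170520)] = (1/2)[196 + √720496] ≈ (1/2)(196 + 848.8204) = 522.4102.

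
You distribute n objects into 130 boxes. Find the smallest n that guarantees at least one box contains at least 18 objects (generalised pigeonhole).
n = (18 − 1)·130 + 1 = 2211

By the generalised pigeonhole principle, to guarantee some box contains ≥ r objects we need more than (r − 1) · k objects total. Threshold: n = (r − 1) · k + 1. With r = 18 and k = 130: n = 17 · 130 + 1 = 2210 + 1 = 2211. For n = 2210 = 17 · 130, we can put exactly 17 objects in every box, avoiding 18 in any single one — so 2211 is tight.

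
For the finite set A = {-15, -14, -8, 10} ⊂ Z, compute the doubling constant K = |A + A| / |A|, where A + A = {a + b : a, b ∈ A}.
K = |A + A| / |A| = 10/4 = 5/2

Enumerate A + A = {a + b : a, b ∈ A}. With |A| = 4, there are |A|^2 = 16 ordered sum pairs; collecting distinct values, A + A = {-30, -29, -28, -23, -22, -16, -5, -4, 2, 20}, so |A + A| = 10. Thus K = 10/4 = 5/2. For comparison, the minimum possible |A + A| over all 4-element sets is 2·4 − 1 = 7 (so min K = 7/4), attained only by arithmetic progressions.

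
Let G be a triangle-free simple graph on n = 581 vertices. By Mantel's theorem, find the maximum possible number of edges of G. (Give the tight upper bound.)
ex(581, K_3) = ⌊581^2/4⌋ = 84390

Mantel (1907): a triangle-free graph on n vertices has at most ⌊n^2/4⌋ edges, with equality for the complete bipartite graph K_{⌊n/2⌋, ⌈n/2⌉}. For n = 581: ⌊581^2/4⌋ = ⌊337561/4⌋ = 84390. The extremal graph is K_{290, 291}, which has 290·291 = 84390 edges.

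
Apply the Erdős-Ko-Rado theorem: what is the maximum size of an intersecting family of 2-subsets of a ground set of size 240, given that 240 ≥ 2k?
max |F| = C(239, 1) = 239

Erdős-Ko-Rado (1961): when n ≥ 2k, max |F| = C(n−1, k−1). The bound is attained by the star {A : i ∈ A} for any fixed i ∈ [n]. Here C(240−1, 2−1) = C(239, 1) = 239.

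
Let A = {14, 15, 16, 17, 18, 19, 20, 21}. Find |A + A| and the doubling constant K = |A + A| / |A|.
K = |A + A| / |A| = 15/8

Enumerate A + A = {a + b : a, b ∈ A}. With |A| = 8, there are |A|^2 = 64 ordered sum pairs; collecting distinct values, A + A = {28, 29, 30, 31, 32, 33, 34, 35, 36, 37, 38, 39, 40, 41, 42}, so |A + A| = 15. Thus K = 15/8. Here |A + A| = 2|A| − 1 = 15, the minimum possible — so K = 15/8 is minimal, which holds iff A is an arithmetic progression.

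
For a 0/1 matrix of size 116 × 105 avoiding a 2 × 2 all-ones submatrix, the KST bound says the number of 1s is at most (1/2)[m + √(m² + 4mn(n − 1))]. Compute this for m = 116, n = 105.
z(116, 105; 2, 2) ≤ (1/2)[116 + √(116² + 4·116·105·104)] = (1/2)[116 + √5080336] = 1184.98

Kővári–Sós–Turán: let r_1, ..., r_116 be the row sums and z = Σ r_i the total number of 1s. Each pair of columns can share at most one row with both entries 1 (else a 2×2 all-ones block appears), so Σ_i C(r_i, 2) ≤ C(105, 2) = 5460. By convexity Σ_i C(r_i, 2) ≥ 116·C(z/116, 2) = z(z − 116)/(2·116), giving z² − 116z − 116·105·104 ≤ 0 and hence z ≤ (1/2)[116 + √(13456 + 4·1266720)] = (1/2)[116 + √5080336] ≈ (1/2)(116 + 2253.9601) = 1184.98.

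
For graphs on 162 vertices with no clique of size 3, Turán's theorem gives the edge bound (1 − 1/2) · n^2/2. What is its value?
Turán density bound = (1/2) · 162^2/2 = 6561

Turán's theorem: ex(n, K_{r+1}) is achieved by the complete r-partite Turán graph T(n, r) with parts as balanced as possible, and is at most (1 − 1/r) · n^2/2. For r = 2, n = 162: the density bound is (1/2) · 26244/2 = 6561. Since 2 ∣ 162, the Turán graph T(162, 2) has parts of equal size 81, and its edge count e(T(162, 2)) = 6561 attains the density bound exactly.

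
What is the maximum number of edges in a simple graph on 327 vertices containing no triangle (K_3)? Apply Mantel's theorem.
ex(327, K_3) = ⌊327^2/4⌋ = 26732

Mantel (1907): a triangle-free graph on n vertices has at most ⌊n^2/4⌋ edges, with equality for the complete bipartite graph K_{⌊n/2⌋, ⌈n/2⌉}. For n = 327: ⌊327^2/4⌋ = ⌊106929/4⌋ = 26732. The extremal graph is K_{163, 164}, which has 163·164 = 26732 edges.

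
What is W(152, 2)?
W(152, 2) = 152 + 1 = 153

A 2-term AP is any pair of integers, so a monochromatic 2-AP exists iff some colour is used at least twice. With 152 colours, the colouring i ↦ i on {1, ..., 152} uses each colour once, avoiding any monochromatic pair, so W(152, 2) > 152. For {1, ..., 153}, pigeonhole forces two integers of the same colour, which form a monochromatic 2-AP. Hence W(152, 2) = 153.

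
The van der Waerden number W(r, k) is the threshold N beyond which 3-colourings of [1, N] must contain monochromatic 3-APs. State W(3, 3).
W(3, 3) = 27

W(3, 3) = 27. The lower bound W(3, 3) > 26 comes from an explicit good 3-colouring of [1, 26]; the upper bound W(3, 3) ≤ 27 was verified by exhaustive search over 3-colourings of [1, 27].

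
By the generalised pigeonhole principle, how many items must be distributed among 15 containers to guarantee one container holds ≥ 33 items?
n = (33 − 1)·15 + 1 = 481

By the generalised pigeonhole principle, to guarantee some box contains ≥ r objects we need more than (r − 1) · k objects total. Threshold: n = (r − 1) · k + 1. With r = 33 and k = 15: n = 32 · 15 + 1 = 480 + 1 = 481. For n = 480 = 32 · 15, we can put exactly 32 objects in every box, avoiding 33 in any single one — so 481 is tight.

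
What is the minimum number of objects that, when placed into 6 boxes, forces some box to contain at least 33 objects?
n = (33 − 1)·6 + 1 = 193

By the generalised pigeonhole principle, to guarantee some box contains ≥ r objects we need more than (r − 1) · k objects total. Threshold: n = (r − 1) · k + 1. With r = 33 and k = 6: n = 32 · 6 + 1 = 192 + 1 = 193. For n = 192 = 32 · 6, we can put exactly 32 objects in every box, avoiding 33 in any single one — so 193 is tight.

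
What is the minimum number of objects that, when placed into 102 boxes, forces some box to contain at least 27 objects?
n = (27 − 1)·102 + 1 = 2653

By the generalised pigeonhole principle, to guarantee some box contains ≥ r objects we need more than (r − 1) · k objects total. Threshold: n = (r − 1) · k + 1. With r = 27 and k = 102: n = 26 · 102 + 1 = 2652 + 1 = 2653. For n = 2652 = 26 · 102, we can put exactly 26 objects in every box, avoiding 27 in any single one — so 2653 is tight.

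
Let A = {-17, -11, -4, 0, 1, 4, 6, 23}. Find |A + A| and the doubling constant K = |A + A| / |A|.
K = |A + A| / |A| = 31/8

Enumerate A + A = {a + b : a, b ∈ A}. With |A| = 8, there are |A|^2 = 64 ordered sum pairs; collecting distinct values, A + A = {-34, -28, -22, -21, -17, -16, -15, -13, -11, -10, -8, -7, -5, -4, -3, 0, 1, 2, 4, 5, 6, 7, 8, 10, 12, 19, 23, 24, 27, 29, 46}, so |A + A| = 31. Thus K = 31/8. For comparison, the minimum possible |A + A| over all 8-element sets is 2·8 − 1 = 15 (so min K = 15/8), attained only by arithmetic progressions.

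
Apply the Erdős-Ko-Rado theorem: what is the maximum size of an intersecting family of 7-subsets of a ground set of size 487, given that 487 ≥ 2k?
max |F| = C(486, 6) = 17743125256857

Erdős-Ko-Rado (1961): when n ≥ 2k, max |F| = C(n−1, k−1). The bound is attained by the star {A : i ∈ A} for any fixed i ∈ [n]. Here C(487−1, 7−1) = C(486, 6) = 17743125256857.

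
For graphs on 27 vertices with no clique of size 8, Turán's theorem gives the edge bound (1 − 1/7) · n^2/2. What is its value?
Turán density bound = (6/7) · 27^2/2 = 2187/7 ≈ 312.4286

Turán's theorem: ex(n, K_{r+1}) is achieved by the complete r-partite Turán graph T(n, r) with parts as balanced as possible, and is at most (1 − 1/r) · n^2/2. For r = 7, n = 27: the density bound is (6/7) · 729/2 = 2187/7 ≈ 312.4286. The integer-valued extremum is e(T(27, 7)) = 312, which is strictly less than the density bound 2187/7 since 7 ∤ 27 (the parts of T(27, 7) cannot all be equal).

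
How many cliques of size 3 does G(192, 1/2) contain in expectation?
E[# K_3] = C(192, 3) · (1/2)^C(3, 2) = 1161280 / 2^3 = 145160

For each 3-subset S of vertices (there are C(192, 3) = 1161280 such S), let X_S = 1 if S induces a K_3 (all C(3, 2) = 3 edges present). Then P(X_S = 1) = (1/2)^3 = 1/8. By linearity of expectation, E[# K_3] = C(192, 3) · (1/2)^3 = 1161280 / 8 = 145160.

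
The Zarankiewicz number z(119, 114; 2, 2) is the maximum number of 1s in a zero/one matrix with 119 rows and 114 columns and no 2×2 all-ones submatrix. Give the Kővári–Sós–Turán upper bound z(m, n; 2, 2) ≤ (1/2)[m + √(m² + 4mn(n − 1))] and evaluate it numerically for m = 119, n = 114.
z(119, 114; 2, 2) ≤ (1/2)[119 + √(119² + 4·119·114·113)] = (1/2)[119 + √6145993] = 1299.0557

Kővári–Sós–Turán: let r_1, ..., r_119 be the row sums and z = Σ r_i the total number of 1s. Each pair of columns can share at most one row with both entries 1 (else a 2×2 all-ones block appears), so Σ_i C(r_i, 2) ≤ C(114, 2) = 6441. By convexity Σ_i C(r_i, 2) ≥ 119·C(z/119, 2) = z(z − 119)/(2·119), giving z² − 119z − 119·114·113 ≤ 0 and hence z ≤ (1/2)[119 + √(14161 + 4·1532958)] = (1/2)[119 + √6145993] ≈ (1/2)(119 + 2479.1113) = 1299.0557.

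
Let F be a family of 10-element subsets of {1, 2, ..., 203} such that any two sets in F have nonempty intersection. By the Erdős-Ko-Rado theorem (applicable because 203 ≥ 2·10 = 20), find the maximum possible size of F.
max |F| = C(202, 9) = 1287927140349850

The Erdős-Ko-Rado theorem states: for n ≥ 2k, an intersecting family of k-subsets of an n-element set has size at most C(n − 1, k − 1), with equality for 'star' families {A ⊆ [n] : |A| = k, i ∈ A} (fix an element i). For n = 203, k = 10: C(202, 9) = 1287927140349850.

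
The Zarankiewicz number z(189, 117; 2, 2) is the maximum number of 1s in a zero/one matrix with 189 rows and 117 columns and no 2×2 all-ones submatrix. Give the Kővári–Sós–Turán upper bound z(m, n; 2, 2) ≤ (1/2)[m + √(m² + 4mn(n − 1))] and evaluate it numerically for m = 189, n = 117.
z(189, 117; 2, 2) ≤ (1/2)[189 + √(189² + 4·189·117·116)] = (1/2)[189 + √10296153] = 1698.881

Kővári–Sós–Turán: let r_1, ..., r_189 be the row sums and z = Σ r_i the total number of 1s. Each pair of columns can share at most one row with both entries 1 (else a 2×2 all-ones block appears), so Σ_i C(r_i, 2) ≤ C(117, 2) = 6786. By convexity Σ_i C(r_i, 2) ≥ 189·C(z/189, 2) = z(z − 189)/(2·189), giving z² − 189z − 189·117·116 ≤ 0 and hence z ≤ (1/2)[189 + √(35721 + 4·2565108)] = (1/2)[189 + √10296153] ≈ (1/2)(189 + 3208.7619) = 1698.881.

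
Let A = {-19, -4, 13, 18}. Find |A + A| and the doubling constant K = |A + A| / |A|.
K = |A + A| / |A| = 10/4 = 5/2

Enumerate A + A = {a + b : a, b ∈ A}. With |A| = 4, there are |A|^2 = 16 ordered sum pairs; collecting distinct values, A + A = {-38, -23, -8, -6, -1, 9, 14, 26, 31, 36}, so |A + A| = 10. Thus K = 10/4 = 5/2. For comparison, the minimum possible |A + A| over all 4-element sets is 2·4 − 1 = 7 (so min K = 7/4), attained only by arithmetic progressions.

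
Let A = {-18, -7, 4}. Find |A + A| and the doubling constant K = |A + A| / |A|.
K = |A + A| / |A| = 5/3

Enumerate A + A = {a + b : a, b ∈ A}. With |A| = 3, there are |A|^2 = 9 ordered sum pairs; collecting distinct values, A + A = {-36, -25, -14, -3, 8}, so |A + A| = 5. Thus K = 5/3. Here |A + A| = 2|A| − 1 = 5, the minimum possible — so K = 5/3 is minimal, which holds iff A is an arithmetic progression.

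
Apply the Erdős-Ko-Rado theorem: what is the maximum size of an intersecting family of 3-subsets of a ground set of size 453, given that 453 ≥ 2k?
max |F| = C(452, 2) = 101926

The Erdős-Ko-Rado theorem states: for n ≥ 2k, an intersecting family of k-subsets of an n-element set has size at most C(n − 1, k − 1), with equality for 'star' families {A ⊆ [n] : |A| = k, i ∈ A} (fix an element i). For n = 453, k = 3: C(452, 2) = 101926.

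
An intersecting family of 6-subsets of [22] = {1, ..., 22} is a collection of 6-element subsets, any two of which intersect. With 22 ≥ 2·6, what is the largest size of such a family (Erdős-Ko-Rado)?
max |F| = C(21, 5) = 20349

Erdős-Ko-Rado (1961): when n ≥ 2k, max |F| = C(n−1, k−1). The bound is attained by the star {A : i ∈ A} for any fixed i ∈ [n]. Here C(22−1, 6−1) = C(21, 5) = 20349.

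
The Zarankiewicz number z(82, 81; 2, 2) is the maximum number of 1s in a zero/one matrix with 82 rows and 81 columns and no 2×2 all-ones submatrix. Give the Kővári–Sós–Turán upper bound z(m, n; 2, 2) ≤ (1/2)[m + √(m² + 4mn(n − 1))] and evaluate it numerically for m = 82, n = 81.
z(82, 81; 2, 2) ≤ (1/2)[82 + √(82² + 4·82·81·80)] = (1/2)[82 + √2132164] = 771.0966

Kővári–Sós–Turán: let r_1, ..., r_82 be the row sums and z = Σ r_i the total number of 1s. Each pair of columns can share at most one row with both entries 1 (else a 2×2 all-ones block appears), so Σ_i C(r_i, 2) ≤ C(81, 2) = 3240. By convexity Σ_i C(r_i, 2) ≥ 82·C(z/82, 2) = z(z − 82)/(2·82), giving z² − 82z − 82·81·80 ≤ 0 and hence z ≤ (1/2)[82 + √(6724 + 4·531360)] = (1/2)[82 + √2132164] ≈ (1/2)(82 + 1460.1931) = 771.0966.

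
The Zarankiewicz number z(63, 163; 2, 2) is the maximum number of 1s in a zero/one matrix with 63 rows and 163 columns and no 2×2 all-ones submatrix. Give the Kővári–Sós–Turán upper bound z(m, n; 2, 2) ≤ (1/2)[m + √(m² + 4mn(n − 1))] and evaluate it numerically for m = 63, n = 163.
z(63, 163; 2, 2) ≤ (1/2)[63 + √(63² + 4·63·163·162)] = (1/2)[63 + √6658281] = 1321.6823

Kővári–Sós–Turán: let r_1, ..., r_63 be the row sums and z = Σ r_i the total number of 1s. Each pair of columns can share at most one row with both entries 1 (else a 2×2 all-ones block appears), so Σ_i C(r_i, 2) ≤ C(163, 2) = 13203. By convexity Σ_i C(r_i, 2) ≥ 63·C(z/63, 2) = z(z − 63)/(2·63), giving z² − 63z − 63·163·162 ≤ 0 and hence z ≤ (1/2)[63 + √(3969 + 4·1663578)] = (1/2)[63 + √6658281] ≈ (1/2)(63 + 2580.3645) = 1321.6823.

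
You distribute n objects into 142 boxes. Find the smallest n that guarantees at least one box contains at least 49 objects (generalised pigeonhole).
n = (49 − 1)·142 + 1 = 6817

By the generalised pigeonhole principle, to guarantee some box contains ≥ r objects we need more than (r − 1) · k objects total. Threshold: n = (r − 1) · k + 1. With r = 49 and k = 142: n = 48 · 142 + 1 = 6816 + 1 = 6817. For n = 6816 = 48 · 142, we can put exactly 48 objects in every box, avoiding 49 in any single one — so 6817 is tight.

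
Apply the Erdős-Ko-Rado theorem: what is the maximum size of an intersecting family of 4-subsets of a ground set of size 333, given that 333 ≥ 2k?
max |F| = C(332, 3) = 6044060

The Erdős-Ko-Rado theorem states: for n ≥ 2k, an intersecting family of k-subsets of an n-element set has size at most C(n − 1, k − 1), with equality for 'star' families {A ⊆ [n] : |A| = k, i ∈ A} (fix an element i). For n = 333, k = 4: C(332, 3) = 6044060.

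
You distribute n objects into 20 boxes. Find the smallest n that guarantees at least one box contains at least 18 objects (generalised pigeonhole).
n = (18 − 1)·20 + 1 = 341

By the generalised pigeonhole principle, to guarantee some box contains ≥ r objects we need more than (r − 1) · k objects total. Threshold: n = (r − 1) · k + 1. With r = 18 and k = 20: n = 17 · 20 + 1 = 340 + 1 = 341. For n = 340 = 17 · 20, we can put exactly 17 objects in every box, avoiding 18 in any single one — so 341 is tight.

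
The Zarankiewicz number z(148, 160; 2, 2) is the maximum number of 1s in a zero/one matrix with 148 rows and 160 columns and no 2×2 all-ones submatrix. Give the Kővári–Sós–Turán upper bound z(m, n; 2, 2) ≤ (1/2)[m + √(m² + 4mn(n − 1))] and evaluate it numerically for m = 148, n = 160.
z(148, 160; 2, 2) ≤ (1/2)[148 + √(148² + 4·148·160·159)] = (1/2)[148 + √15082384] = 2015.8023

Kővári–Sós–Turán: let r_1, ..., r_148 be the row sums and z = Σ r_i the total number of 1s. Each pair of columns can share at most one row with both entries 1 (else a 2×2 all-ones block appears), so Σ_i C(r_i, 2) ≤ C(160, 2) = 12720. By convexity Σ_i C(r_i, 2) ≥ 148·C(z/148, 2) = z(z − 148)/(2·148), giving z² − 148z − 148·160·159 ≤ 0 and hence z ≤ (1/2)[148 + √(21904 + 4·3765120)] = (1/2)[148 + √15082384] ≈ (1/2)(148 + 3883.6045) = 2015.8023.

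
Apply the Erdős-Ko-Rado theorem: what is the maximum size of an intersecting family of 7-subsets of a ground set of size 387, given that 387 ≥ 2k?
max |F| = C(386, 6) = 4418083042912

The Erdős-Ko-Rado theorem states: for n ≥ 2k, an intersecting family of k-subsets of an n-element set has size at most C(n − 1, k − 1), with equality for 'star' families {A ⊆ [n] : |A| = k, i ∈ A} (fix an element i). For n = 387, k = 7: C(386, 6) = 4418083042912.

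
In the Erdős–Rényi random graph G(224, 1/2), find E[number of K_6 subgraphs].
E[# K_6] = C(224, 6) · (1/2)^C(6, 2) = 163995687856 / 2^15 = 10249730491/2048 ≈ 5004751.216309

For each 6-subset S of vertices (there are C(224, 6) = 163995687856 such S), let X_S = 1 if S induces a K_6 (all C(6, 2) = 15 edges present). Then P(X_S = 1) = (1/2)^15 = 1/32768. By linearity of expectation, E[# K_6] = C(224, 6) · (1/2)^15 = 163995687856 / 32768 = 10249730491/2048 ≈ 5004751.216309.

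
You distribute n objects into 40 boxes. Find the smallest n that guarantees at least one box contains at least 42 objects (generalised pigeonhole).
n = (42 − 1)·40 + 1 = 1641

By the generalised pigeonhole principle, to guarantee some box contains ≥ r objects we need more than (r − 1) · k objects total. Threshold: n = (r − 1) · k + 1. With r = 42 and k = 40: n = 41 · 40 + 1 = 1640 + 1 = 1641. For n = 1640 = 41 · 40, we can put exactly 41 objects in every box, avoiding 42 in any single one — so 1641 is tight.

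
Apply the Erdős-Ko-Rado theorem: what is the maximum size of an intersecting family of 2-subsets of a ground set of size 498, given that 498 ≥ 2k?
max |F| = C(497, 1) = 497

Erdős-Ko-Rado (1961): when n ≥ 2k, max |F| = C(n−1, k−1). The bound is attained by the star {A : i ∈ A} for any fixed i ∈ [n]. Here C(498−1, 2−1) = C(497, 1) = 497.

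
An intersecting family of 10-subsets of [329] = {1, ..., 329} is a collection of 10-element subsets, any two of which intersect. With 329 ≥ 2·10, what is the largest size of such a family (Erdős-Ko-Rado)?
max |F| = C(328, 9) = 108397168895995200

Erdős-Ko-Rado (1961): when n ≥ 2k, max |F| = C(n−1, k−1). The bound is attained by the star {A : i ∈ A} for any fixed i ∈ [n]. Here C(329−1, 10−1) = C(328, 9) = 108397168895995200.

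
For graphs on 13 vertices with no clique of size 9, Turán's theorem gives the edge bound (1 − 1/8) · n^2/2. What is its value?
Turán density bound = (7/8) · 13^2/2 = 1183/16 ≈ 73.9375

Turán's theorem: ex(n, K_{r+1}) is achieved by the complete r-partite Turán graph T(n, r) with parts as balanced as possible, and is at most (1 − 1/r) · n^2/2. For r = 8, n = 13: the density bound is (7/8) · 169/2 = 1183/16 ≈ 73.9375. The integer-valued extremum is e(T(13, 8)) = 73, which is strictly less than the density bound 1183/16 since 8 ∤ 13 (the parts of T(13, 8) cannot all be equal).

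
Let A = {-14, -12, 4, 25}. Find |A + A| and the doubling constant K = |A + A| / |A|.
K = |A + A| / |A| = 10/4 = 5/2

Enumerate A + A = {a + b : a, b ∈ A}. With |A| = 4, there are |A|^2 = 16 ordered sum pairs; collecting distinct values, A + A = {-28, -26, -24, -10, -8, 8, 11, 13, 29, 50}, so |A + A| = 10. Thus K = 10/4 = 5/2. For comparison, the minimum possible |A + A| over all 4-element sets is 2·4 − 1 = 7 (so min K = 7/4), attained only by arithmetic progressions.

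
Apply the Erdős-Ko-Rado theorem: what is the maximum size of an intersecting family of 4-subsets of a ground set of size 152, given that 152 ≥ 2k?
max |F| = C(151, 3) = 562475

The Erdős-Ko-Rado theorem states: for n ≥ 2k, an intersecting family of k-subsets of an n-element set has size at most C(n − 1, k − 1), with equality for 'star' families {A ⊆ [n] : |A| = k, i ∈ A} (fix an element i). For n = 152, k = 4: C(151, 3) = 562475.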